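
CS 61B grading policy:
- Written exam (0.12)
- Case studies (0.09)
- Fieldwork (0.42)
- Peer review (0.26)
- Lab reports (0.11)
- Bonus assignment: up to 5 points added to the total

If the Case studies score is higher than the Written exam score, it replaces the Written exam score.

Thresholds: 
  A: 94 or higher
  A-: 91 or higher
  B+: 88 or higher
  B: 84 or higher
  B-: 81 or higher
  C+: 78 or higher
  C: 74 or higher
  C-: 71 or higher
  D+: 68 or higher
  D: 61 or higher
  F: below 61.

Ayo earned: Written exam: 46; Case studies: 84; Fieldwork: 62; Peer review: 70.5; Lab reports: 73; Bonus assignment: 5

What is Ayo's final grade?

Case studies (84) > Written exam (46), so Written exam counts as 84.
Weighted total:
  Written exam 84 × 0.12 = 10.08
  Case studies 84 × 0.09 = 7.56
  Fieldwork 62 × 0.42 = 26.04
  Peer review 70.5 × 0.26 = 18.33
  Lab reports 73 × 0.11 = 8.03
Sum = 70.04
Bonus assignment: 70.04 + 5 = 75.04
75.04 is ≥ 74 and < 78 → C

C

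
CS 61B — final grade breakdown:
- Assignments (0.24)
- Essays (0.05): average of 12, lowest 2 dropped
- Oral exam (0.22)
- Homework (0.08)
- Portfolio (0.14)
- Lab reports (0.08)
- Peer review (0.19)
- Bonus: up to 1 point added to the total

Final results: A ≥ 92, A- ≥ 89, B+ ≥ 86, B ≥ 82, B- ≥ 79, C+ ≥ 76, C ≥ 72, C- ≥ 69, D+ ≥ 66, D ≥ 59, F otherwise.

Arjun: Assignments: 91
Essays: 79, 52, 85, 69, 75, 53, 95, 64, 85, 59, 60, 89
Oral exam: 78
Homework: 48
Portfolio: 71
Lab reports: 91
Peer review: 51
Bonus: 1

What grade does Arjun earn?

C

Essays: drop 52, 53 → average of remaining 10 = 760/10 = 76
Weighted total:
  Assignments 91 × 0.24 = 21.84
  Essays 76 × 0.05 = 3.8
  Oral exam 78 × 0.22 = 17.16
  Homework 48 × 0.08 = 3.84
  Portfolio 71 × 0.14 = 9.94
  Lab reports 91 × 0.08 = 7.28
  Peer review 51 × 0.19 = 9.69
Sum = 73.55
Bonus: 73.55 + 1 = 74.55
74.55 is ≥ 72 and < 76 → C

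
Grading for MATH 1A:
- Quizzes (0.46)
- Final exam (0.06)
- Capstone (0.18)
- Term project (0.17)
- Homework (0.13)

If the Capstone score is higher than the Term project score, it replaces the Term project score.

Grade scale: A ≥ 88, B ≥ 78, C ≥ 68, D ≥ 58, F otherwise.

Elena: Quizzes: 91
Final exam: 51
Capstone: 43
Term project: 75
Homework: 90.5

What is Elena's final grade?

Capstone (43) ≤ Term project (75), so Term project stays at 75.
Weighted total:
  Quizzes 91 × 0.46 = 41.86
  Final exam 51 × 0.06 = 3.06
  Capstone 43 × 0.18 = 7.74
  Term project 75 × 0.17 = 12.75
  Homework 90.5 × 0.13 = 11.765
Sum = 77.175
77.175 is ≥ 68 and < 78 → C

C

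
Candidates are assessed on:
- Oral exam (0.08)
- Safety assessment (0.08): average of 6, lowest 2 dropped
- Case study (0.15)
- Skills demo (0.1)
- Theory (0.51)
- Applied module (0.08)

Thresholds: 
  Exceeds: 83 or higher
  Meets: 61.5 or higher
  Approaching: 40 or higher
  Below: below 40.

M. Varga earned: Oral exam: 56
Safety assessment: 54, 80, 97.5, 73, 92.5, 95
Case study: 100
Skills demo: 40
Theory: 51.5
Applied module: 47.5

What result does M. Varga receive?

Safety assessment: drop 54, 73 → average of remaining 4 = 365/4 = 91.25
Weighted total:
  Oral exam 56 × 0.08 = 4.48
  Safety assessment 91.25 × 0.08 = 7.3
  Case study 100 × 0.15 = 15
  Skills demo 40 × 0.1 = 4
  Theory 51.5 × 0.51 = 26.265
  Applied module 47.5 × 0.08 = 3.8
Sum = 60.845
60.845 is ≥ 40 and < 61.5 → Approaching

Approaching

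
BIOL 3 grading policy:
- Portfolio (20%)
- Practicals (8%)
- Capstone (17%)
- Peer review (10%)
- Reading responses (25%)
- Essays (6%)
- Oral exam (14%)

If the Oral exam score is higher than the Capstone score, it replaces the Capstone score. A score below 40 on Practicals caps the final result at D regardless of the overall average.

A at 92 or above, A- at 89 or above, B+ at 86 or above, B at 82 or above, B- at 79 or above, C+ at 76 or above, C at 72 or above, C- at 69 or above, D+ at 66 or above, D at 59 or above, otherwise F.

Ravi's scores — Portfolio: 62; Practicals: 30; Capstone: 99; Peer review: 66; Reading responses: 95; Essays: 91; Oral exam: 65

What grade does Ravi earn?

D

Oral exam (65) ≤ Capstone (99), so Capstone stays at 99.
Practicals score 30 < 40: minimum not met.
Weighted total:
  Portfolio 62 × 0.2 = 12.4
  Practicals 30 × 0.08 = 2.4
  Capstone 99 × 0.17 = 16.83
  Peer review 66 × 0.1 = 6.6
  Reading responses 95 × 0.25 = 23.75
  Essays 91 × 0.06 = 5.46
  Oral exam 65 × 0.14 = 9.1
Sum = 76.54
76.54 would be C+; cap at D applies → D.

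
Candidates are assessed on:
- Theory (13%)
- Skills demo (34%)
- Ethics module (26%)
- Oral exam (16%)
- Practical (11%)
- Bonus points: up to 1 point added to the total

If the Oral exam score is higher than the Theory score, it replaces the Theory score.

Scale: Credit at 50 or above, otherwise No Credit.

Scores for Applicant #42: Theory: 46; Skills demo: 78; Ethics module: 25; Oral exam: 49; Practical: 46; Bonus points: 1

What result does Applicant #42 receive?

Oral exam (49) > Theory (46), so Theory counts as 49.
Weighted total:
  Theory 49 × 0.13 = 6.37
  Skills demo 78 × 0.34 = 26.52
  Ethics module 25 × 0.26 = 6.5
  Oral exam 49 × 0.16 = 7.84
  Practical 46 × 0.11 = 5.06
Sum = 52.29
Bonus points: 52.29 + 1 = 53.29
53.29 ≥ 50 → Credit

Credit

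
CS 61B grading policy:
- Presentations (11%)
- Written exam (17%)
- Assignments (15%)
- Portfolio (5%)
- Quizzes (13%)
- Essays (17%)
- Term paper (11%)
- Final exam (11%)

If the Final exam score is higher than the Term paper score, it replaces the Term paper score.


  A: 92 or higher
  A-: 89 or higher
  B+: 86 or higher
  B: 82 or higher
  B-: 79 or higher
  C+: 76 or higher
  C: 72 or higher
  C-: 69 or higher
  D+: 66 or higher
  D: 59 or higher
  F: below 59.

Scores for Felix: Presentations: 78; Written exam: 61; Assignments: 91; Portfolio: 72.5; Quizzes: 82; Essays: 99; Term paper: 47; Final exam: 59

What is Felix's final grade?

Final exam (59) > Term paper (47), so Term paper counts as 59.
Weighted total:
  Presentations 78 × 0.11 = 8.58
  Written exam 61 × 0.17 = 10.37
  Assignments 91 × 0.15 = 13.65
  Portfolio 72.5 × 0.05 = 3.625
  Quizzes 82 × 0.13 = 10.66
  Essays 99 × 0.17 = 16.83
  Term paper 59 × 0.11 = 6.49
  Final exam 59 × 0.11 = 6.49
Sum = 76.695
76.695 is ≥ 76 and < 79 → C+

C+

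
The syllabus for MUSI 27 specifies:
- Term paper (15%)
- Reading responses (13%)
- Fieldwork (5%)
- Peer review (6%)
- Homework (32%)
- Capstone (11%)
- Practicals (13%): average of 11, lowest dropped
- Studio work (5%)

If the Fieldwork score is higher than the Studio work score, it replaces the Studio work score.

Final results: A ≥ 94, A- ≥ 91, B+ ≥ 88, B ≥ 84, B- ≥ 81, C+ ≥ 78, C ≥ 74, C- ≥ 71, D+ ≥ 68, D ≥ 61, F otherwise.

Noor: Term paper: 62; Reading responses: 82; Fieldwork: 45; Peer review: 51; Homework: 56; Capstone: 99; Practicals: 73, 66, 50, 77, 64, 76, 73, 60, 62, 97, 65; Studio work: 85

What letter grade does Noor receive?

Practicals: drop 50 → average of remaining 10 = 713/10 = 71.3
Fieldwork (45) ≤ Studio work (85), so Studio work stays at 85.
Weighted total:
  Term paper 62 × 0.15 = 9.3
  Reading responses 82 × 0.13 = 10.66
  Fieldwork 45 × 0.05 = 2.25
  Peer review 51 × 0.06 = 3.06
  Homework 56 × 0.32 = 17.92
  Capstone 99 × 0.11 = 10.89
  Practicals 71.3 × 0.13 = 9.269
  Studio work 85 × 0.05 = 4.25
Sum = 67.599
67.599 is ≥ 61 and < 68 → D

D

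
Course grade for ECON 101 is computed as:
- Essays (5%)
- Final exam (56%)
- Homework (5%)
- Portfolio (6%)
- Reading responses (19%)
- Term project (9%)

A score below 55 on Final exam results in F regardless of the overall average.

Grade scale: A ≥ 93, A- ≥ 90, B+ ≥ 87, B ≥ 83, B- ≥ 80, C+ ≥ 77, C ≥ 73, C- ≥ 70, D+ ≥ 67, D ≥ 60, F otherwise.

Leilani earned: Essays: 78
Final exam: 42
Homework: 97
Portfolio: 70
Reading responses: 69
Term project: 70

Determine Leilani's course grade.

F

Final exam score 42 < 55: minimum not met.
Weighted total:
  Essays 78 × 0.05 = 3.9
  Final exam 42 × 0.56 = 23.52
  Homework 97 × 0.05 = 4.85
  Portfolio 70 × 0.06 = 4.2
  Reading responses 69 × 0.19 = 13.11
  Term project 70 × 0.09 = 6.3
Sum = 55.88
Because the Final exam minimum was not met, the result is F.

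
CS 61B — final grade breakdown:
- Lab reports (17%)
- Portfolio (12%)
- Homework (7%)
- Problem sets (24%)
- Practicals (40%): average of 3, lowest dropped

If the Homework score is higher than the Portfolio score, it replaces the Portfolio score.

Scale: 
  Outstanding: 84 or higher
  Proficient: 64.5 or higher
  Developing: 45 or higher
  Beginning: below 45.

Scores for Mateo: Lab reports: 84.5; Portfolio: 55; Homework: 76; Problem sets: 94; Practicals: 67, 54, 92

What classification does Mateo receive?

Practicals: drop 54 → average of remaining 2 = 159/2 = 79.5
Homework (76) > Portfolio (55), so Portfolio counts as 76.
Weighted total:
  Lab reports 84.5 × 0.17 = 14.365
  Portfolio 76 × 0.12 = 9.12
  Homework 76 × 0.07 = 5.32
  Problem sets 94 × 0.24 = 22.56
  Practicals 79.5 × 0.4 = 31.8
Sum = 83.165
83.165 is ≥ 64.5 and < 84 → Proficient

Proficient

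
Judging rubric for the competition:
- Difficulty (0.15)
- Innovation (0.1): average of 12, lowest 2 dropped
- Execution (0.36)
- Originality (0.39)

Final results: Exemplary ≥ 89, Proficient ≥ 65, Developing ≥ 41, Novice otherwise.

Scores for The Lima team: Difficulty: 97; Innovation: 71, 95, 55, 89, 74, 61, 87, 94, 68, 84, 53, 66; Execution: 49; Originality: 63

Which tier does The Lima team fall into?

Developing

Innovation: drop 53, 55 → average of remaining 10 = 789/10 = 78.9
Weighted total:
  Difficulty 97 × 0.15 = 14.55
  Innovation 78.9 × 0.1 = 7.89
  Execution 49 × 0.36 = 17.64
  Originality 63 × 0.39 = 24.57
Sum = 64.65
64.65 is ≥ 41 and < 65 → Developing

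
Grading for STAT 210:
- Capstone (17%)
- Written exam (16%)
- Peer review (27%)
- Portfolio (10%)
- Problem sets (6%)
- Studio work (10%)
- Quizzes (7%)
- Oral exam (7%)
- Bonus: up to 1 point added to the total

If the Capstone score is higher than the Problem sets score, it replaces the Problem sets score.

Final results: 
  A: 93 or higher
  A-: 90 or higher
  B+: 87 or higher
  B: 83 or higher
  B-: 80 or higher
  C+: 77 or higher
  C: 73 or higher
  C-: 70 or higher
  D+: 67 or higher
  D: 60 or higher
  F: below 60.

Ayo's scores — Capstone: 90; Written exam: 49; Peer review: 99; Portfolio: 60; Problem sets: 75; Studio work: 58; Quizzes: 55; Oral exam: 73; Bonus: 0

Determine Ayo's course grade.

Capstone (90) > Problem sets (75), so Problem sets counts as 90.
Weighted total:
  Capstone 90 × 0.17 = 15.3
  Written exam 49 × 0.16 = 7.84
  Peer review 99 × 0.27 = 26.73
  Portfolio 60 × 0.1 = 6
  Problem sets 90 × 0.06 = 5.4
  Studio work 58 × 0.1 = 5.8
  Quizzes 55 × 0.07 = 3.85
  Oral exam 73 × 0.07 = 5.11
Sum = 76.03
Bonus: 76.03 + 0 = 76.03
76.03 is ≥ 73 and < 77 → C

C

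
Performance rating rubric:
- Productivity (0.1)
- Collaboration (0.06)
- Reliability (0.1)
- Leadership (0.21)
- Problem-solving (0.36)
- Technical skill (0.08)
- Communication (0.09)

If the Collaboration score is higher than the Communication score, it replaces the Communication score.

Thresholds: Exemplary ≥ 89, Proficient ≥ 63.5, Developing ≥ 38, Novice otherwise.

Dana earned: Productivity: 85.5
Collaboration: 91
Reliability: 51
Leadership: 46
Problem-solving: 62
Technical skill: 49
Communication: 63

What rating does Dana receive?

Developing

Collaboration (91) > Communication (63), so Communication counts as 91.
Weighted total:
  Productivity 85.5 × 0.1 = 8.55
  Collaboration 91 × 0.06 = 5.46
  Reliability 51 × 0.1 = 5.1
  Leadership 46 × 0.21 = 9.66
  Problem-solving 62 × 0.36 = 22.32
  Technical skill 49 × 0.08 = 3.92
  Communication 91 × 0.09 = 8.19
Sum = 63.2
63.2 is ≥ 38 and < 63.5 → Developing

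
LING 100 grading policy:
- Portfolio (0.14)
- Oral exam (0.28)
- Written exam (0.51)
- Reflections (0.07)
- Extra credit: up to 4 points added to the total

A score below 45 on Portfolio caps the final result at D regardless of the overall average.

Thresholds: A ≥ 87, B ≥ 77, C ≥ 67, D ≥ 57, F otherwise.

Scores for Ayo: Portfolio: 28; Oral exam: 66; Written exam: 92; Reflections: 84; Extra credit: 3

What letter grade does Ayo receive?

Portfolio score 28 < 45: minimum not met.
Weighted total:
  Portfolio 28 × 0.14 = 3.92
  Oral exam 66 × 0.28 = 18.48
  Written exam 92 × 0.51 = 46.92
  Reflections 84 × 0.07 = 5.88
Sum = 75.2
Extra credit: 75.2 + 3 = 78.2
78.2 would be B; cap at D applies → D.

D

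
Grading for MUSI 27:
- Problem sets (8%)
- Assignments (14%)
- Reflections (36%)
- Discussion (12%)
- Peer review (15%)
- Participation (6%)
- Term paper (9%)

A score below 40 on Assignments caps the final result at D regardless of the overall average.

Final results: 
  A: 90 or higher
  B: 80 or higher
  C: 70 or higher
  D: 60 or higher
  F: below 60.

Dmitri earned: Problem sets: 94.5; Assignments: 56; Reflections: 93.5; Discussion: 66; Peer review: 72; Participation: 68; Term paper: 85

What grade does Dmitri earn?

Assignments score 56 ≥ 40: minimum met.
Weighted total:
  Problem sets 94.5 × 0.08 = 7.56
  Assignments 56 × 0.14 = 7.84
  Reflections 93.5 × 0.36 = 33.66
  Discussion 66 × 0.12 = 7.92
  Peer review 72 × 0.15 = 10.8
  Participation 68 × 0.06 = 4.08
  Term paper 85 × 0.09 = 7.65
Sum = 79.51
79.51 is ≥ 70 and < 80 → C

C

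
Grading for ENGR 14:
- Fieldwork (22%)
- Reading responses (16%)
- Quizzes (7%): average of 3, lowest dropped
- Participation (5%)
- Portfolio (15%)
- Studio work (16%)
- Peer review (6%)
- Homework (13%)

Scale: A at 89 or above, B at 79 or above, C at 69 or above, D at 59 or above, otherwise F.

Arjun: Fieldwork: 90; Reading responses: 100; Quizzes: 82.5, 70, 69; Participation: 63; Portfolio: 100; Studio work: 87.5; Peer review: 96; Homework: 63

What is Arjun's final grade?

Quizzes: drop 69 → average of remaining 2 = 152.5/2 = 76.25
Weighted total:
  Fieldwork 90 × 0.22 = 19.8
  Reading responses 100 × 0.16 = 16
  Quizzes 76.25 × 0.07 = 5.3375
  Participation 63 × 0.05 = 3.15
  Portfolio 100 × 0.15 = 15
  Studio work 87.5 × 0.16 = 14
  Peer review 96 × 0.06 = 5.76
  Homework 63 × 0.13 = 8.19
Sum = 87.2375
87.2375 is ≥ 79 and < 89 → B

B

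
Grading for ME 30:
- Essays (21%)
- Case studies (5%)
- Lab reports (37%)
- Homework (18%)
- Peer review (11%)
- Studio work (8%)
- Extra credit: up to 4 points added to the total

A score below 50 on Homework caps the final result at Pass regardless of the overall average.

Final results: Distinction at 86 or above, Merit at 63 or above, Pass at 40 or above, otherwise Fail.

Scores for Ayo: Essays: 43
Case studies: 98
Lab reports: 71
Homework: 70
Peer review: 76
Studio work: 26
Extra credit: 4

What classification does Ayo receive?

Merit

Homework score 70 ≥ 50: minimum met.
Weighted total:
  Essays 43 × 0.21 = 9.03
  Case studies 98 × 0.05 = 4.9
  Lab reports 71 × 0.37 = 26.27
  Homework 70 × 0.18 = 12.6
  Peer review 76 × 0.11 = 8.36
  Studio work 26 × 0.08 = 2.08
Sum = 63.24
Extra credit: 63.24 + 4 = 67.24
67.24 is ≥ 63 and < 86 → Merit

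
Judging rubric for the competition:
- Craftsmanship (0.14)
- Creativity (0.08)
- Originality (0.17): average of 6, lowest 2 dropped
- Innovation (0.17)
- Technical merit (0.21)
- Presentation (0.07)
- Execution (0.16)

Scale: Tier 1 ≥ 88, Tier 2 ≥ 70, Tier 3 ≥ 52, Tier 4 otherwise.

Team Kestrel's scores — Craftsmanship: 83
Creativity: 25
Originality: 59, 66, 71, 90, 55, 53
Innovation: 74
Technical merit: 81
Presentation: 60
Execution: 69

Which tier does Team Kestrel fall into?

Originality: drop 53, 55 → average of remaining 4 = 286/4 = 71.5
Weighted total:
  Craftsmanship 83 × 0.14 = 11.62
  Creativity 25 × 0.08 = 2
  Originality 71.5 × 0.17 = 12.155
  Innovation 74 × 0.17 = 12.58
  Technical merit 81 × 0.21 = 17.01
  Presentation 60 × 0.07 = 4.2
  Execution 69 × 0.16 = 11.04
Sum = 70.605
70.605 is ≥ 70 and < 88 → Tier 2

Tier 2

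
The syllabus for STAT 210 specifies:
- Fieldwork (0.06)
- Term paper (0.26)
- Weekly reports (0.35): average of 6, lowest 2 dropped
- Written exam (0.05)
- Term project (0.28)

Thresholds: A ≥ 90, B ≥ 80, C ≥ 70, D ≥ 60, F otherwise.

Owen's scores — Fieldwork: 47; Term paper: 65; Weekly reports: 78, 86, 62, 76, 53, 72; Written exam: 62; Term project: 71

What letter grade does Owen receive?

Weekly reports: drop 53, 62 → average of remaining 4 = 312/4 = 78
Weighted total:
  Fieldwork 47 × 0.06 = 2.82
  Term paper 65 × 0.26 = 16.9
  Weekly reports 78 × 0.35 = 27.3
  Written exam 62 × 0.05 = 3.1
  Term project 71 × 0.28 = 19.88
Sum = 70
70 is ≥ 70 and < 80 → C

C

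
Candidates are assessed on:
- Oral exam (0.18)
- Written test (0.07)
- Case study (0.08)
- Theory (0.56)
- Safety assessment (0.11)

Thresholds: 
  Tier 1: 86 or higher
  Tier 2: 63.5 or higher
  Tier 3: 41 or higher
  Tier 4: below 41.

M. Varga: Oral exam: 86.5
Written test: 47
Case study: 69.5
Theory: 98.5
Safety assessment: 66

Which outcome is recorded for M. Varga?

Tier 1

Weighted total:
  Oral exam 86.5 × 0.18 = 15.57
  Written test 47 × 0.07 = 3.29
  Case study 69.5 × 0.08 = 5.56
  Theory 98.5 × 0.56 = 55.16
  Safety assessment 66 × 0.11 = 7.26
Sum = 86.84
86.84 ≥ 86 → Tier 1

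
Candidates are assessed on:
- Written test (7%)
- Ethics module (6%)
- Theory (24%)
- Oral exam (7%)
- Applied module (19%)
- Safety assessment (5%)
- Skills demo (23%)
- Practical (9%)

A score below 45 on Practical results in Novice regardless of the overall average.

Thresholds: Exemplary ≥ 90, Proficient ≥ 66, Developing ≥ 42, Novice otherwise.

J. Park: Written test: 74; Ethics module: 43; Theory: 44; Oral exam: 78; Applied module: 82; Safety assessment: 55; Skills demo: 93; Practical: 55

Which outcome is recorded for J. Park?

Proficient

Practical score 55 ≥ 45: minimum met.
Weighted total:
  Written test 74 × 0.07 = 5.18
  Ethics module 43 × 0.06 = 2.58
  Theory 44 × 0.24 = 10.56
  Oral exam 78 × 0.07 = 5.46
  Applied module 82 × 0.19 = 15.58
  Safety assessment 55 × 0.05 = 2.75
  Skills demo 93 × 0.23 = 21.39
  Practical 55 × 0.09 = 4.95
Sum = 68.45
68.45 is ≥ 66 and < 90 → Proficient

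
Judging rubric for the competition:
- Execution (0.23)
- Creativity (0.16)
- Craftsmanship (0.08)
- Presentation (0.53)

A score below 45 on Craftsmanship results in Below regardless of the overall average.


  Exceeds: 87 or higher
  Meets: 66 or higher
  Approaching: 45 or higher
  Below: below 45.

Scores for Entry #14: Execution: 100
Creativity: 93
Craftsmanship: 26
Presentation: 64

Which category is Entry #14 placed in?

Below

Craftsmanship score 26 < 45: minimum not met.
Weighted total:
  Execution 100 × 0.23 = 23
  Creativity 93 × 0.16 = 14.88
  Craftsmanship 26 × 0.08 = 2.08
  Presentation 64 × 0.53 = 33.92
Sum = 73.88
Because the Craftsmanship minimum was not met, the result is Below.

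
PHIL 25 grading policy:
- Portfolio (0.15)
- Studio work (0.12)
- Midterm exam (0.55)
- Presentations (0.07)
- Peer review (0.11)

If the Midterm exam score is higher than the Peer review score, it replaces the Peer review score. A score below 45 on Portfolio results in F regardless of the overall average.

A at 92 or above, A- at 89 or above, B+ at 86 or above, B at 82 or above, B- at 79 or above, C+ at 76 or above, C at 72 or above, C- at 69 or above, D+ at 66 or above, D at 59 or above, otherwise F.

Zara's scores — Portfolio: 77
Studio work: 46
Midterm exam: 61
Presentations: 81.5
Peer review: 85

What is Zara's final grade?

Midterm exam (61) ≤ Peer review (85), so Peer review stays at 85.
Portfolio score 77 ≥ 45: minimum met.
Weighted total:
  Portfolio 77 × 0.15 = 11.55
  Studio work 46 × 0.12 = 5.52
  Midterm exam 61 × 0.55 = 33.55
  Presentations 81.5 × 0.07 = 5.705
  Peer review 85 × 0.11 = 9.35
Sum = 65.675
65.675 is ≥ 59 and < 66 → D

D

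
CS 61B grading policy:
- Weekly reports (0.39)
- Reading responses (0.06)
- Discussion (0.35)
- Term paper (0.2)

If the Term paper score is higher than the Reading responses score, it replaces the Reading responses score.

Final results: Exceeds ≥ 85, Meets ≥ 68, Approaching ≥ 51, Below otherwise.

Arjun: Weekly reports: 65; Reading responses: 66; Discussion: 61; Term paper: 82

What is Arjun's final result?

Term paper (82) > Reading responses (66), so Reading responses counts as 82.
Weighted total:
  Weekly reports 65 × 0.39 = 25.35
  Reading responses 82 × 0.06 = 4.92
  Discussion 61 × 0.35 = 21.35
  Term paper 82 × 0.2 = 16.4
Sum = 68.02
68.02 is ≥ 68 and < 85 → Meets

Meets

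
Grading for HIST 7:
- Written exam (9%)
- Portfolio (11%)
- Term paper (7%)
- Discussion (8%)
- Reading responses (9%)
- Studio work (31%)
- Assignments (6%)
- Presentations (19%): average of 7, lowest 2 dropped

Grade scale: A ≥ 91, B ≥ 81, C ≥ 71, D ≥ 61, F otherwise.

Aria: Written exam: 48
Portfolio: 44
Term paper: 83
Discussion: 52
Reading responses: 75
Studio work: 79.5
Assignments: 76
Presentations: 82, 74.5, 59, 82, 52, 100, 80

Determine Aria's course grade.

Presentations: drop 52, 59 → average of remaining 5 = 418.5/5 = 83.7
Weighted total:
  Written exam 48 × 0.09 = 4.32
  Portfolio 44 × 0.11 = 4.84
  Term paper 83 × 0.07 = 5.81
  Discussion 52 × 0.08 = 4.16
  Reading responses 75 × 0.09 = 6.75
  Studio work 79.5 × 0.31 = 24.645
  Assignments 76 × 0.06 = 4.56
  Presentations 83.7 × 0.19 = 15.903
Sum = 70.988
70.988 is ≥ 61 and < 71 → D

D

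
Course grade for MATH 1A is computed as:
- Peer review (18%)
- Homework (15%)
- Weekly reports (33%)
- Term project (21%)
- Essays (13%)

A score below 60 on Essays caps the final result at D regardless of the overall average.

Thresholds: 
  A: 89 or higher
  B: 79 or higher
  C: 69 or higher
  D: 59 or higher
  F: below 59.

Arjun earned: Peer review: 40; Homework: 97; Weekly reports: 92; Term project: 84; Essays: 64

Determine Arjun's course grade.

Essays score 64 ≥ 60: minimum met.
Weighted total:
  Peer review 40 × 0.18 = 7.2
  Homework 97 × 0.15 = 14.55
  Weekly reports 92 × 0.33 = 30.36
  Term project 84 × 0.21 = 17.64
  Essays 64 × 0.13 = 8.32
Sum = 78.07
78.07 is ≥ 69 and < 79 → C

C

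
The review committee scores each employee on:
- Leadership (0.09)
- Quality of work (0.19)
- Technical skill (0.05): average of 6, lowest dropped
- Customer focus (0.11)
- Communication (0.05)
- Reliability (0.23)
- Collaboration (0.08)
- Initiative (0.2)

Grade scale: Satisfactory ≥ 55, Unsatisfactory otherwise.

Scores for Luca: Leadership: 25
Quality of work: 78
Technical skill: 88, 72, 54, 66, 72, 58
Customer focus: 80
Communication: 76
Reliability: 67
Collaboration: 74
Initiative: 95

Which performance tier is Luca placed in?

Satisfactory

Technical skill: drop 54 → average of remaining 5 = 356/5 = 71.2
Weighted total:
  Leadership 25 × 0.09 = 2.25
  Quality of work 78 × 0.19 = 14.82
  Technical skill 71.2 × 0.05 = 3.56
  Customer focus 80 × 0.11 = 8.8
  Communication 76 × 0.05 = 3.8
  Reliability 67 × 0.23 = 15.41
  Collaboration 74 × 0.08 = 5.92
  Initiative 95 × 0.2 = 19
Sum = 73.56
73.56 ≥ 55 → Satisfactory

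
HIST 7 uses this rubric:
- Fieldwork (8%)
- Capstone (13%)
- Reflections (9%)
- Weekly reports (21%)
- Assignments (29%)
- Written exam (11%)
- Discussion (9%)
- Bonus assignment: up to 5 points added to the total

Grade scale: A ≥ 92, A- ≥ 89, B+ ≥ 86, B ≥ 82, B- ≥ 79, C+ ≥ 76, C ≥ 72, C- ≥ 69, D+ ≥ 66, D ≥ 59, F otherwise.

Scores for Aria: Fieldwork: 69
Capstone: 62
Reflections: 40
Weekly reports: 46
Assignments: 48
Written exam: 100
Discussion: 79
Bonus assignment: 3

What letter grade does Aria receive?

D

Weighted total:
  Fieldwork 69 × 0.08 = 5.52
  Capstone 62 × 0.13 = 8.06
  Reflections 40 × 0.09 = 3.6
  Weekly reports 46 × 0.21 = 9.66
  Assignments 48 × 0.29 = 13.92
  Written exam 100 × 0.11 = 11
  Discussion 79 × 0.09 = 7.11
Sum = 58.87
Bonus assignment: 58.87 + 3 = 61.87
61.87 is ≥ 59 and < 66 → D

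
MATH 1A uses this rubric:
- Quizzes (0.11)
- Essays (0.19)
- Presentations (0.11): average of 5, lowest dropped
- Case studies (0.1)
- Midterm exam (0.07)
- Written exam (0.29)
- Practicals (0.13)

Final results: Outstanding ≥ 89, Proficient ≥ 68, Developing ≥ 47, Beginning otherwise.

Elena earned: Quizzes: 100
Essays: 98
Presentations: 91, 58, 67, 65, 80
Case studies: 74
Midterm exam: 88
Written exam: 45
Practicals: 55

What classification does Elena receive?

Proficient

Presentations: drop 58 → average of remaining 4 = 303/4 = 75.75
Weighted total:
  Quizzes 100 × 0.11 = 11
  Essays 98 × 0.19 = 18.62
  Presentations 75.75 × 0.11 = 8.3325
  Case studies 74 × 0.1 = 7.4
  Midterm exam 88 × 0.07 = 6.16
  Written exam 45 × 0.29 = 13.05
  Practicals 55 × 0.13 = 7.15
Sum = 71.7125
71.7125 is ≥ 68 and < 89 → Proficient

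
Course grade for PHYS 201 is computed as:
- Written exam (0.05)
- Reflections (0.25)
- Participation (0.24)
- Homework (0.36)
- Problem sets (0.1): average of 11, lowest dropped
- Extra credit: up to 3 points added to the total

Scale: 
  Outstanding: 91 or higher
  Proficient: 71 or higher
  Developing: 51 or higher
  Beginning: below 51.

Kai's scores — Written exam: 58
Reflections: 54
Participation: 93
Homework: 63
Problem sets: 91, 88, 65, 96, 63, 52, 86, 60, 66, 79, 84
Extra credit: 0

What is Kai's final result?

Problem sets: drop 52 → average of remaining 10 = 778/10 = 77.8
Weighted total:
  Written exam 58 × 0.05 = 2.9
  Reflections 54 × 0.25 = 13.5
  Participation 93 × 0.24 = 22.32
  Homework 63 × 0.36 = 22.68
  Problem sets 77.8 × 0.1 = 7.78
Sum = 69.18
Extra credit: 69.18 + 0 = 69.18
69.18 is ≥ 51 and < 71 → Developing

Developing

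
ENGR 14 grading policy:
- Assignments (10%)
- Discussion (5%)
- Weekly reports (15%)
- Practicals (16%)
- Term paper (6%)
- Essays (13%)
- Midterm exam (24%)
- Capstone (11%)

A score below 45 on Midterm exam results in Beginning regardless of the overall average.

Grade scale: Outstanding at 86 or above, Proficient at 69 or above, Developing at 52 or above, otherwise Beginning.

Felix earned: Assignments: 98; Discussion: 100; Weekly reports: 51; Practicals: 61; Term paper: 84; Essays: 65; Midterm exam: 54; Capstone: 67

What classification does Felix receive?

Midterm exam score 54 ≥ 45: minimum met.
Weighted total:
  Assignments 98 × 0.1 = 9.8
  Discussion 100 × 0.05 = 5
  Weekly reports 51 × 0.15 = 7.65
  Practicals 61 × 0.16 = 9.76
  Term paper 84 × 0.06 = 5.04
  Essays 65 × 0.13 = 8.45
  Midterm exam 54 × 0.24 = 12.96
  Capstone 67 × 0.11 = 7.37
Sum = 66.03
66.03 is ≥ 52 and < 69 → Developing

Developing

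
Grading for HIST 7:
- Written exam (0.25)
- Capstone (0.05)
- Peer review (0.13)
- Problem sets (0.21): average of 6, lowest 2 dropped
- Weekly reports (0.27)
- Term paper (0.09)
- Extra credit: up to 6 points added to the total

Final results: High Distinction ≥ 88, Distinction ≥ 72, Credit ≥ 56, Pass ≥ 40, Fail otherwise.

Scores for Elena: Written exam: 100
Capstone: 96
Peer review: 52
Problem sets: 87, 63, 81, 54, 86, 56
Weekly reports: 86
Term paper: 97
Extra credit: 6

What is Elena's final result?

Problem sets: drop 54, 56 → average of remaining 4 = 317/4 = 79.25
Weighted total:
  Written exam 100 × 0.25 = 25
  Capstone 96 × 0.05 = 4.8
  Peer review 52 × 0.13 = 6.76
  Problem sets 79.25 × 0.21 = 16.6425
  Weekly reports 86 × 0.27 = 23.22
  Term paper 97 × 0.09 = 8.73
Sum = 85.1525
Extra credit: 85.1525 + 6 = 91.1525
91.1525 ≥ 88 → High Distinction

High Distinction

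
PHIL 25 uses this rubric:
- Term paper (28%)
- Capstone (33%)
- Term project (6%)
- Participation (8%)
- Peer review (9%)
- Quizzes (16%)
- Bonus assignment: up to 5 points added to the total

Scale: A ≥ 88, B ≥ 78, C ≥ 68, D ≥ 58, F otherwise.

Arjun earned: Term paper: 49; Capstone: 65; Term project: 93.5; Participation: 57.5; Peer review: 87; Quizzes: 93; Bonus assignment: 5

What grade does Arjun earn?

Weighted total:
  Term paper 49 × 0.28 = 13.72
  Capstone 65 × 0.33 = 21.45
  Term project 93.5 × 0.06 = 5.61
  Participation 57.5 × 0.08 = 4.6
  Peer review 87 × 0.09 = 7.83
  Quizzes 93 × 0.16 = 14.88
Sum = 68.09
Bonus assignment: 68.09 + 5 = 73.09
73.09 is ≥ 68 and < 78 → C

C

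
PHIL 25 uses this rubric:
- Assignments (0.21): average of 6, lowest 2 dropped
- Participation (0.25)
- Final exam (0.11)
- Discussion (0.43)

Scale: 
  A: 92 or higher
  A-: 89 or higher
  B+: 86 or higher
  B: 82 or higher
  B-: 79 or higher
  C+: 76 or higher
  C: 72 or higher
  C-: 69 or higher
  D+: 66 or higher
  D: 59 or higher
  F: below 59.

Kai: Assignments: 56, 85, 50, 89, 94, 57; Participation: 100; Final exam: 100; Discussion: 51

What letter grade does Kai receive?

Assignments: drop 50, 56 → average of remaining 4 = 325/4 = 81.25
Weighted total:
  Assignments 81.25 × 0.21 = 17.0625
  Participation 100 × 0.25 = 25
  Final exam 100 × 0.11 = 11
  Discussion 51 × 0.43 = 21.93
Sum = 74.9925
74.9925 is ≥ 72 and < 76 → C

C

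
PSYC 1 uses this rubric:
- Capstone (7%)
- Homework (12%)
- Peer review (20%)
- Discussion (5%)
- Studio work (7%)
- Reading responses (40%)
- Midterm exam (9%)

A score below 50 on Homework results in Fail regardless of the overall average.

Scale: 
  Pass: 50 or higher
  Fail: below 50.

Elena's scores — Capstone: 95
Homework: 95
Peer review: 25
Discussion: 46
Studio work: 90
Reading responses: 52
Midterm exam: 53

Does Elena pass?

Homework score 95 ≥ 50: minimum met.
Weighted total:
  Capstone 95 × 0.07 = 6.65
  Homework 95 × 0.12 = 11.4
  Peer review 25 × 0.2 = 5
  Discussion 46 × 0.05 = 2.3
  Studio work 90 × 0.07 = 6.3
  Reading responses 52 × 0.4 = 20.8
  Midterm exam 53 × 0.09 = 4.77
Sum = 57.22
57.22 ≥ 50 → Pass

Pass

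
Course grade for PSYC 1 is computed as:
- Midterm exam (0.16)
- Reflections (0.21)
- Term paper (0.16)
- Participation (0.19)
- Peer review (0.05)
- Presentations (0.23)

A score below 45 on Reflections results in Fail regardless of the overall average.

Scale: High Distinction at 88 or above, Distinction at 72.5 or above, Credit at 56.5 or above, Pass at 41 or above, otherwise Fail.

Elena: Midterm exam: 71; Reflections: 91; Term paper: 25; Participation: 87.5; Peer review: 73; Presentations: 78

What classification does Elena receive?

Distinction

Reflections score 91 ≥ 45: minimum met.
Weighted total:
  Midterm exam 71 × 0.16 = 11.36
  Reflections 91 × 0.21 = 19.11
  Term paper 25 × 0.16 = 4
  Participation 87.5 × 0.19 = 16.625
  Peer review 73 × 0.05 = 3.65
  Presentations 78 × 0.23 = 17.94
Sum = 72.685
72.685 is ≥ 72.5 and < 88 → Distinction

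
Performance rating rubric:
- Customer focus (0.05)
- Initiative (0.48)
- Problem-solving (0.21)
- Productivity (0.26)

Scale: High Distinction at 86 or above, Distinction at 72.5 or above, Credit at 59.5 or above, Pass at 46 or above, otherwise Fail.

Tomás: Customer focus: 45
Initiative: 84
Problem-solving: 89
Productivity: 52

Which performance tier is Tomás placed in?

Weighted total:
  Customer focus 45 × 0.05 = 2.25
  Initiative 84 × 0.48 = 40.32
  Problem-solving 89 × 0.21 = 18.69
  Productivity 52 × 0.26 = 13.52
Sum = 74.78
74.78 is ≥ 72.5 and < 86 → Distinction

Distinction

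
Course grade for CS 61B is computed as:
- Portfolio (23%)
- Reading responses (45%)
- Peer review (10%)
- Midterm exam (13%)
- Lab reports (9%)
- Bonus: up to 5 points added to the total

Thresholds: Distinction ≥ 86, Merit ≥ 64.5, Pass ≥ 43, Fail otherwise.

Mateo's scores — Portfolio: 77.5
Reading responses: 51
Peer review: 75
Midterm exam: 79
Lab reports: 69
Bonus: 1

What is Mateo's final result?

Weighted total:
  Portfolio 77.5 × 0.23 = 17.825
  Reading responses 51 × 0.45 = 22.95
  Peer review 75 × 0.1 = 7.5
  Midterm exam 79 × 0.13 = 10.27
  Lab reports 69 × 0.09 = 6.21
Sum = 64.755
Bonus: 64.755 + 1 = 65.755
65.755 is ≥ 64.5 and < 86 → Merit

Merit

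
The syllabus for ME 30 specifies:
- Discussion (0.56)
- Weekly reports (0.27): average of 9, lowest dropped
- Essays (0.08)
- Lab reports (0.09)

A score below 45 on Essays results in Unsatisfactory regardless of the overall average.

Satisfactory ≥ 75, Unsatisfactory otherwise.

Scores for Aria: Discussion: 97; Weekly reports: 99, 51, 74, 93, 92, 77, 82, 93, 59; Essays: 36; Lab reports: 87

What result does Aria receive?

Weekly reports: drop 51 → average of remaining 8 = 669/8 = 83.625
Essays score 36 < 45: minimum not met.
Weighted total:
  Discussion 97 × 0.56 = 54.32
  Weekly reports 83.625 × 0.27 = 22.57875
  Essays 36 × 0.08 = 2.88
  Lab reports 87 × 0.09 = 7.83
Sum = 87.60875
Because the Essays minimum was not met, the result is Unsatisfactory.

Unsatisfactory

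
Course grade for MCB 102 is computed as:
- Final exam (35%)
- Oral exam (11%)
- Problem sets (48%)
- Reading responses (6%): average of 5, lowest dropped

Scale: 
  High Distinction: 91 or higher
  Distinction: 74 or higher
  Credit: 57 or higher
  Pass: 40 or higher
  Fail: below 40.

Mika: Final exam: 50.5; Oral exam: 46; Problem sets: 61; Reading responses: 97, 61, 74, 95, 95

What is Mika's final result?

Credit

Reading responses: drop 61 → average of remaining 4 = 361/4 = 90.25
Weighted total:
  Final exam 50.5 × 0.35 = 17.675
  Oral exam 46 × 0.11 = 5.06
  Problem sets 61 × 0.48 = 29.28
  Reading responses 90.25 × 0.06 = 5.415
Sum = 57.43
57.43 is ≥ 57 and < 74 → Credit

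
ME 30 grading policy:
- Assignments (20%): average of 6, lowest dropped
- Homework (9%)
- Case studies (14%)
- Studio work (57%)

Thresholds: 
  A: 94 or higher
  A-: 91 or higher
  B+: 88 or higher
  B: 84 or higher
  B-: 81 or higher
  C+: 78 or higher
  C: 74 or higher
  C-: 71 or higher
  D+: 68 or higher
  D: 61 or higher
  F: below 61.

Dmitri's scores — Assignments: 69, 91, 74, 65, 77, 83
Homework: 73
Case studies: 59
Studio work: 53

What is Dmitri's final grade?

F

Assignments: drop 65 → average of remaining 5 = 394/5 = 78.8
Weighted total:
  Assignments 78.8 × 0.2 = 15.76
  Homework 73 × 0.09 = 6.57
  Case studies 59 × 0.14 = 8.26
  Studio work 53 × 0.57 = 30.21
Sum = 60.8
60.8 < 61 → F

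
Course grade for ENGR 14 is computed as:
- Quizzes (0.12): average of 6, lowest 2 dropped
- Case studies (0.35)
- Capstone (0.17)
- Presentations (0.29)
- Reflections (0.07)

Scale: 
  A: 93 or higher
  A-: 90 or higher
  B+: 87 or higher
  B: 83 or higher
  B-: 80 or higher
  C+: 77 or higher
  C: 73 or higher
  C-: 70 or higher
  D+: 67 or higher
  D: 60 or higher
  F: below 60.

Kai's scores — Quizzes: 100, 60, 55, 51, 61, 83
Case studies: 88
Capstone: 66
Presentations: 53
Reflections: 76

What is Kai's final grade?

Quizzes: drop 51, 55 → average of remaining 4 = 304/4 = 76
Weighted total:
  Quizzes 76 × 0.12 = 9.12
  Case studies 88 × 0.35 = 30.8
  Capstone 66 × 0.17 = 11.22
  Presentations 53 × 0.29 = 15.37
  Reflections 76 × 0.07 = 5.32
Sum = 71.83
71.83 is ≥ 70 and < 73 → C-

C-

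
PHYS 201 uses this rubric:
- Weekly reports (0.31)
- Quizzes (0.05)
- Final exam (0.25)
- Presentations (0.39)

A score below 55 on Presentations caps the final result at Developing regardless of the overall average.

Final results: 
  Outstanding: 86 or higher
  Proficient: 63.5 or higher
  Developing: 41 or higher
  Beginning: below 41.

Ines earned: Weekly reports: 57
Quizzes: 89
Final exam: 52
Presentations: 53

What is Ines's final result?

Presentations score 53 < 55: minimum not met.
Weighted total:
  Weekly reports 57 × 0.31 = 17.67
  Quizzes 89 × 0.05 = 4.45
  Final exam 52 × 0.25 = 13
  Presentations 53 × 0.39 = 20.67
Sum = 55.79
55.79 would be Developing; cap at Developing applies → Developing.

Developing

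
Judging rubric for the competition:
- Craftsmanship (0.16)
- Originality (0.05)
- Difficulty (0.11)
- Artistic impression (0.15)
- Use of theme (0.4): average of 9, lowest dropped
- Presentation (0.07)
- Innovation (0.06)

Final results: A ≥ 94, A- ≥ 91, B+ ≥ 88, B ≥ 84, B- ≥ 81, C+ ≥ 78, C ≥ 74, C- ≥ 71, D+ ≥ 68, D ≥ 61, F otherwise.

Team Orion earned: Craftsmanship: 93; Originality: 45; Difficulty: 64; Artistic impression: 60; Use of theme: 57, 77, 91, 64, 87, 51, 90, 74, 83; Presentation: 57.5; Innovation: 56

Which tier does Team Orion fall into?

Use of theme: drop 51 → average of remaining 8 = 623/8 = 77.875
Weighted total:
  Craftsmanship 93 × 0.16 = 14.88
  Originality 45 × 0.05 = 2.25
  Difficulty 64 × 0.11 = 7.04
  Artistic impression 60 × 0.15 = 9
  Use of theme 77.875 × 0.4 = 31.15
  Presentation 57.5 × 0.07 = 4.025
  Innovation 56 × 0.06 = 3.36
Sum = 71.705
71.705 is ≥ 71 and < 74 → C-

C-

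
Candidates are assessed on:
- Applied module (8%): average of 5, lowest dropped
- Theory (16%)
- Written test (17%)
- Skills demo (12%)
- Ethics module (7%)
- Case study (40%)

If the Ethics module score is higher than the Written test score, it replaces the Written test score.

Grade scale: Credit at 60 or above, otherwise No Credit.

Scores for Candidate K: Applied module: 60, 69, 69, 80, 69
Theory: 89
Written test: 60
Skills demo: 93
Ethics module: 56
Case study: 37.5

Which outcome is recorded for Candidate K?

Credit

Applied module: drop 60 → average of remaining 4 = 287/4 = 71.75
Ethics module (56) ≤ Written test (60), so Written test stays at 60.
Weighted total:
  Applied module 71.75 × 0.08 = 5.74
  Theory 89 × 0.16 = 14.24
  Written test 60 × 0.17 = 10.2
  Skills demo 93 × 0.12 = 11.16
  Ethics module 56 × 0.07 = 3.92
  Case study 37.5 × 0.4 = 15
Sum = 60.26
60.26 ≥ 60 → Credit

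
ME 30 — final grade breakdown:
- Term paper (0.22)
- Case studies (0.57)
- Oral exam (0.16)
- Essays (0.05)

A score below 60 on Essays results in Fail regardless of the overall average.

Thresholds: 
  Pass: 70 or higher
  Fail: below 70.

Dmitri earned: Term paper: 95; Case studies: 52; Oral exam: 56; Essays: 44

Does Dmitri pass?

Fail

Essays score 44 < 60: minimum not met.
Weighted total:
  Term paper 95 × 0.22 = 20.9
  Case studies 52 × 0.57 = 29.64
  Oral exam 56 × 0.16 = 8.96
  Essays 44 × 0.05 = 2.2
Sum = 61.7
Because the Essays minimum was not met, the result is Fail.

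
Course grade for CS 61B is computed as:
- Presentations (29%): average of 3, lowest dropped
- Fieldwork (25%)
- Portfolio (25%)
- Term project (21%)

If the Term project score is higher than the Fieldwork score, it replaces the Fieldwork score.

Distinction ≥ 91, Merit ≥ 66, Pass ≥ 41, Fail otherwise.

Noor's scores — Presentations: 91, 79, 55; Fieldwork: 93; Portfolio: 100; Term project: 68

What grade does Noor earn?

Merit

Presentations: drop 55 → average of remaining 2 = 170/2 = 85
Term project (68) ≤ Fieldwork (93), so Fieldwork stays at 93.
Weighted total:
  Presentations 85 × 0.29 = 24.65
  Fieldwork 93 × 0.25 = 23.25
  Portfolio 100 × 0.25 = 25
  Term project 68 × 0.21 = 14.28
Sum = 87.18
87.18 is ≥ 66 and < 91 → Merit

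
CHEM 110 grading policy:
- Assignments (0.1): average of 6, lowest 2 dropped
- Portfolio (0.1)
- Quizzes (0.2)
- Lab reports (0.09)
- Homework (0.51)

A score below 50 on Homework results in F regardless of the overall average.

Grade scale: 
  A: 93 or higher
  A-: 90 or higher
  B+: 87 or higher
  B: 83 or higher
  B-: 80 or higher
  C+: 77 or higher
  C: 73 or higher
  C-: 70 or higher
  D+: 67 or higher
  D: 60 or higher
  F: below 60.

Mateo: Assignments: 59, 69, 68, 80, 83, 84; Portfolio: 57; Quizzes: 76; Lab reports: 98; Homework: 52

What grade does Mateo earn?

D

Assignments: drop 59, 68 → average of remaining 4 = 316/4 = 79
Homework score 52 ≥ 50: minimum met.
Weighted total:
  Assignments 79 × 0.1 = 7.9
  Portfolio 57 × 0.1 = 5.7
  Quizzes 76 × 0.2 = 15.2
  Lab reports 98 × 0.09 = 8.82
  Homework 52 × 0.51 = 26.52
Sum = 64.14
64.14 is ≥ 60 and < 67 → D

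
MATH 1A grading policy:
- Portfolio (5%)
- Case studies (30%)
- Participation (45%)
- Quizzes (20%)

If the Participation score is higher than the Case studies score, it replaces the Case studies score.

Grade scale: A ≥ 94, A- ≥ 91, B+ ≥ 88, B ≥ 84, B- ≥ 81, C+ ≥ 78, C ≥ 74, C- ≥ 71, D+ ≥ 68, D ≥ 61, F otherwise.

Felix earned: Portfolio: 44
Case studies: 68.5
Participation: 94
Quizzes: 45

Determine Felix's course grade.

Participation (94) > Case studies (68.5), so Case studies counts as 94.
Weighted total:
  Portfolio 44 × 0.05 = 2.2
  Case studies 94 × 0.3 = 28.2
  Participation 94 × 0.45 = 42.3
  Quizzes 45 × 0.2 = 9
Sum = 81.7
81.7 is ≥ 81 and < 84 → B-

B-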